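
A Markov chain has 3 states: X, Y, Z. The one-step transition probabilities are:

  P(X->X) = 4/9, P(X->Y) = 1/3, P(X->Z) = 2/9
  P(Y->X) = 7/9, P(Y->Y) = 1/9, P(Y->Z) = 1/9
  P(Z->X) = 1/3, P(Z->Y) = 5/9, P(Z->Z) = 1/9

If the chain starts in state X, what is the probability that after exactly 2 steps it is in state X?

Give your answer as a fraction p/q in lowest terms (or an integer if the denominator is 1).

Computing P^2 by repeated multiplication:
P^1 =
  X: [4/9, 1/3, 2/9]
  Y: [7/9, 1/9, 1/9]
  Z: [1/3, 5/9, 1/9]
P^2 =
  X: [43/81, 25/81, 13/81]
  Y: [38/81, 1/3, 16/81]
  Z: [50/81, 19/81, 4/27]

(P^2)[X -> X] = 43/81

Answer: 43/81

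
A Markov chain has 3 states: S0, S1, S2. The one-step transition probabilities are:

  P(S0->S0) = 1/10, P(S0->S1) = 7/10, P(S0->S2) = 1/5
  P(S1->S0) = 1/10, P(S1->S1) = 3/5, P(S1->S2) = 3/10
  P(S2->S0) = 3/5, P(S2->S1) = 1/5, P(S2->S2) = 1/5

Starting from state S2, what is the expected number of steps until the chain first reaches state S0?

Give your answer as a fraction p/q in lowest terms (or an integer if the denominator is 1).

Let h_i = expected steps to first reach S0 from state i.
Boundary: h_S0 = 0.
First-step equations for the other states:
  h_S1 = 1 + 1/10*h_S0 + 3/5*h_S1 + 3/10*h_S2
  h_S2 = 1 + 3/5*h_S0 + 1/5*h_S1 + 1/5*h_S2

Substituting h_S0 = 0 and rearranging gives the linear system (I - Q) h = 1:
  [2/5, -3/10] . (h_S1, h_S2) = 1
  [-1/5, 4/5] . (h_S1, h_S2) = 1

Solving yields:
  h_S1 = 55/13
  h_S2 = 30/13

Starting state is S2, so the expected hitting time is h_S2 = 30/13.

Answer: 30/13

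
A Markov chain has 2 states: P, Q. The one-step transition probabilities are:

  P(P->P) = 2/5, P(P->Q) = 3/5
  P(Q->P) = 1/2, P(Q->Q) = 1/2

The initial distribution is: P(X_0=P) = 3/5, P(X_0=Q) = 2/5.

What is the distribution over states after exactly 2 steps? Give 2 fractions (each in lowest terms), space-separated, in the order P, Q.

Propagating the distribution step by step (d_{t+1} = d_t * P):
d_0 = (P=3/5, Q=2/5)
  d_1[P] = 3/5*2/5 + 2/5*1/2 = 11/25
  d_1[Q] = 3/5*3/5 + 2/5*1/2 = 14/25
d_1 = (P=11/25, Q=14/25)
  d_2[P] = 11/25*2/5 + 14/25*1/2 = 57/125
  d_2[Q] = 11/25*3/5 + 14/25*1/2 = 68/125
d_2 = (P=57/125, Q=68/125)

Answer: 57/125 68/125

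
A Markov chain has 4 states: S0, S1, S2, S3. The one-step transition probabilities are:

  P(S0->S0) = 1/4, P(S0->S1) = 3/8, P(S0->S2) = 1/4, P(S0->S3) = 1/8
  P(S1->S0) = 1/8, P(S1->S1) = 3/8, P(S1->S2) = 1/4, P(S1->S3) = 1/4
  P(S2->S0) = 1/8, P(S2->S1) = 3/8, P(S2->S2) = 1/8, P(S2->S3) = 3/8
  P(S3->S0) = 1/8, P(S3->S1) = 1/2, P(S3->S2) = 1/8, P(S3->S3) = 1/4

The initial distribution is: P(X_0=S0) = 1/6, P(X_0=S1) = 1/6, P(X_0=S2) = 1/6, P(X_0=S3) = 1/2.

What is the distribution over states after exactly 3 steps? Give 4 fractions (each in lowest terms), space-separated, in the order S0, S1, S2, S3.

Answer: 439/3072 1249/3072 595/3072 263/1024

Derivation:
Propagating the distribution step by step (d_{t+1} = d_t * P):
d_0 = (S0=1/6, S1=1/6, S2=1/6, S3=1/2)
  d_1[S0] = 1/6*1/4 + 1/6*1/8 + 1/6*1/8 + 1/2*1/8 = 7/48
  d_1[S1] = 1/6*3/8 + 1/6*3/8 + 1/6*3/8 + 1/2*1/2 = 7/16
  d_1[S2] = 1/6*1/4 + 1/6*1/4 + 1/6*1/8 + 1/2*1/8 = 1/6
  d_1[S3] = 1/6*1/8 + 1/6*1/4 + 1/6*3/8 + 1/2*1/4 = 1/4
d_1 = (S0=7/48, S1=7/16, S2=1/6, S3=1/4)
  d_2[S0] = 7/48*1/4 + 7/16*1/8 + 1/6*1/8 + 1/4*1/8 = 55/384
  d_2[S1] = 7/48*3/8 + 7/16*3/8 + 1/6*3/8 + 1/4*1/2 = 13/32
  d_2[S2] = 7/48*1/4 + 7/16*1/4 + 1/6*1/8 + 1/4*1/8 = 19/96
  d_2[S3] = 7/48*1/8 + 7/16*1/4 + 1/6*3/8 + 1/4*1/4 = 97/384
d_2 = (S0=55/384, S1=13/32, S2=19/96, S3=97/384)
  d_3[S0] = 55/384*1/4 + 13/32*1/8 + 19/96*1/8 + 97/384*1/8 = 439/3072
  d_3[S1] = 55/384*3/8 + 13/32*3/8 + 19/96*3/8 + 97/384*1/2 = 1249/3072
  d_3[S2] = 55/384*1/4 + 13/32*1/4 + 19/96*1/8 + 97/384*1/8 = 595/3072
  d_3[S3] = 55/384*1/8 + 13/32*1/4 + 19/96*3/8 + 97/384*1/4 = 263/1024
d_3 = (S0=439/3072, S1=1249/3072, S2=595/3072, S3=263/1024)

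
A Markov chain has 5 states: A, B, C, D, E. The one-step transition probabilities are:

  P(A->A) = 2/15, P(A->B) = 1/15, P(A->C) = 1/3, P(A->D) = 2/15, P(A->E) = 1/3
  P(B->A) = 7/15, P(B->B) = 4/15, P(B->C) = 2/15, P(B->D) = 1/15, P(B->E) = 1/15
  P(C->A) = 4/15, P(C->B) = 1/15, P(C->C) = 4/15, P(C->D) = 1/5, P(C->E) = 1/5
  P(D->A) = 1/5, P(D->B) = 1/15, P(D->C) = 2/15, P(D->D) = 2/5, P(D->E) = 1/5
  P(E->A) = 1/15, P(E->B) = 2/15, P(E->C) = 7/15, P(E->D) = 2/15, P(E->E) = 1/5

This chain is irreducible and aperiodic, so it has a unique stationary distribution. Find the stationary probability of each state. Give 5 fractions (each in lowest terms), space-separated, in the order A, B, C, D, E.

Answer: 3842/18855 1907/18855 593/2095 748/3771 1343/6285

Derivation:
The stationary distribution satisfies pi = pi * P, i.e.:
  pi_A = 2/15*pi_A + 7/15*pi_B + 4/15*pi_C + 1/5*pi_D + 1/15*pi_E
  pi_B = 1/15*pi_A + 4/15*pi_B + 1/15*pi_C + 1/15*pi_D + 2/15*pi_E
  pi_C = 1/3*pi_A + 2/15*pi_B + 4/15*pi_C + 2/15*pi_D + 7/15*pi_E
  pi_D = 2/15*pi_A + 1/15*pi_B + 1/5*pi_C + 2/5*pi_D + 2/15*pi_E
  pi_E = 1/3*pi_A + 1/15*pi_B + 1/5*pi_C + 1/5*pi_D + 1/5*pi_E
with normalization: pi_A + pi_B + pi_C + pi_D + pi_E = 1.

Using the first 4 balance equations plus normalization, the linear system A*pi = b is:
  [-13/15, 7/15, 4/15, 1/5, 1/15] . pi = 0
  [1/15, -11/15, 1/15, 1/15, 2/15] . pi = 0
  [1/3, 2/15, -11/15, 2/15, 7/15] . pi = 0
  [2/15, 1/15, 1/5, -3/5, 2/15] . pi = 0
  [1, 1, 1, 1, 1] . pi = 1

Solving yields:
  pi_A = 3842/18855
  pi_B = 1907/18855
  pi_C = 593/2095
  pi_D = 748/3771
  pi_E = 1343/6285

Verification (pi * P):
  3842/18855*2/15 + 1907/18855*7/15 + 593/2095*4/15 + 748/3771*1/5 + 1343/6285*1/15 = 3842/18855 = pi_A  (ok)
  3842/18855*1/15 + 1907/18855*4/15 + 593/2095*1/15 + 748/3771*1/15 + 1343/6285*2/15 = 1907/18855 = pi_B  (ok)
  3842/18855*1/3 + 1907/18855*2/15 + 593/2095*4/15 + 748/3771*2/15 + 1343/6285*7/15 = 593/2095 = pi_C  (ok)
  3842/18855*2/15 + 1907/18855*1/15 + 593/2095*1/5 + 748/3771*2/5 + 1343/6285*2/15 = 748/3771 = pi_D  (ok)
  3842/18855*1/3 + 1907/18855*1/15 + 593/2095*1/5 + 748/3771*1/5 + 1343/6285*1/5 = 1343/6285 = pi_E  (ok)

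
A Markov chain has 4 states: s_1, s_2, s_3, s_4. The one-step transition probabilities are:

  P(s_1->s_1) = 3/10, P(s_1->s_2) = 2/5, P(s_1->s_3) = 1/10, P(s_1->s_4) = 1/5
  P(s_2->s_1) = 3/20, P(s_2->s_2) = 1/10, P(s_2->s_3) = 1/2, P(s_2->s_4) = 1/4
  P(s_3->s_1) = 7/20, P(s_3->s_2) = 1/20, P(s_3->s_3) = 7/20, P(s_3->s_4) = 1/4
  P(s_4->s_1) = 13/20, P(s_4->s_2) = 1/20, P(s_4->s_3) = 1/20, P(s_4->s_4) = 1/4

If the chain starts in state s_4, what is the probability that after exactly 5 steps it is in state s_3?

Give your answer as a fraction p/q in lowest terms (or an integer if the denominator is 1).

Answer: 692071/3200000

Derivation:
Computing P^5 by repeated multiplication:
P^1 =
  s_1: [3/10, 2/5, 1/10, 1/5]
  s_2: [3/20, 1/10, 1/2, 1/4]
  s_3: [7/20, 1/20, 7/20, 1/4]
  s_4: [13/20, 1/20, 1/20, 1/4]
P^2 =
  s_1: [63/200, 7/40, 11/40, 47/200]
  s_2: [159/400, 43/400, 101/400, 97/400]
  s_3: [159/400, 7/40, 39/200, 93/400]
  s_4: [153/400, 7/25, 3/25, 87/400]
P^3 =
  s_1: [1479/4000, 169/1000, 227/1000, 937/4000]
  s_2: [3051/8000, 389/2000, 97/500, 1841/8000]
  s_3: [2919/8000, 1583/8000, 1657/8000, 1841/8000]
  s_4: [2721/8000, 1583/8000, 1849/8000, 1847/8000]
P^4 =
  s_1: [29439/80000, 15029/80000, 17011/80000, 18521/80000]
  s_2: [57771/160000, 30913/160000, 34367/160000, 36949/160000]
  s_3: [11559/32000, 469/2500, 8777/40000, 37081/160000]
  s_4: [58029/160000, 2863/16000, 18031/80000, 37279/160000]
P^5 =
  s_1: [581571/1600000, 150551/800000, 173383/800000, 370561/1600000]
  s_2: [1160271/3200000, 59531/320000, 70219/320000, 742229/3200000]
  s_3: [1164627/3200000, 594581/3200000, 698587/3200000, 148441/640000]
  s_4: [9369/25600, 594833/3200000, 692071/3200000, 741971/3200000]

(P^5)[s_4 -> s_3] = 692071/3200000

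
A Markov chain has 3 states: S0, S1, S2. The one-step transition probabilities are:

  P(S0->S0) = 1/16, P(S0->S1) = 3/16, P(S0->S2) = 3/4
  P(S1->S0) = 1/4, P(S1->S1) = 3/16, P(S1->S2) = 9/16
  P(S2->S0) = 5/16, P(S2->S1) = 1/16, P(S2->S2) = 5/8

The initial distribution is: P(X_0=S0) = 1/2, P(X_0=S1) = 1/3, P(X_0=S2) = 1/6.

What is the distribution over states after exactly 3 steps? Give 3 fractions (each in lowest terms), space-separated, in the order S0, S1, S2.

Propagating the distribution step by step (d_{t+1} = d_t * P):
d_0 = (S0=1/2, S1=1/3, S2=1/6)
  d_1[S0] = 1/2*1/16 + 1/3*1/4 + 1/6*5/16 = 1/6
  d_1[S1] = 1/2*3/16 + 1/3*3/16 + 1/6*1/16 = 1/6
  d_1[S2] = 1/2*3/4 + 1/3*9/16 + 1/6*5/8 = 2/3
d_1 = (S0=1/6, S1=1/6, S2=2/3)
  d_2[S0] = 1/6*1/16 + 1/6*1/4 + 2/3*5/16 = 25/96
  d_2[S1] = 1/6*3/16 + 1/6*3/16 + 2/3*1/16 = 5/48
  d_2[S2] = 1/6*3/4 + 1/6*9/16 + 2/3*5/8 = 61/96
d_2 = (S0=25/96, S1=5/48, S2=61/96)
  d_3[S0] = 25/96*1/16 + 5/48*1/4 + 61/96*5/16 = 185/768
  d_3[S1] = 25/96*3/16 + 5/48*3/16 + 61/96*1/16 = 83/768
  d_3[S2] = 25/96*3/4 + 5/48*9/16 + 61/96*5/8 = 125/192
d_3 = (S0=185/768, S1=83/768, S2=125/192)

Answer: 185/768 83/768 125/192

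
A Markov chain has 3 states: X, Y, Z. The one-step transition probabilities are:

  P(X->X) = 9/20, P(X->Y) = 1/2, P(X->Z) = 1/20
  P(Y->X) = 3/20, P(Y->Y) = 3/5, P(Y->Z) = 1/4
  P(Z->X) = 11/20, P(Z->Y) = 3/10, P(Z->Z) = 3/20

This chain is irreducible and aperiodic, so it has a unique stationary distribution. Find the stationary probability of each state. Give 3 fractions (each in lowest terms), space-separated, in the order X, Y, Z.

The stationary distribution satisfies pi = pi * P, i.e.:
  pi_X = 9/20*pi_X + 3/20*pi_Y + 11/20*pi_Z
  pi_Y = 1/2*pi_X + 3/5*pi_Y + 3/10*pi_Z
  pi_Z = 1/20*pi_X + 1/4*pi_Y + 3/20*pi_Z
with normalization: pi_X + pi_Y + pi_Z = 1.

Using the first 2 balance equations plus normalization, the linear system A*pi = b is:
  [-11/20, 3/20, 11/20] . pi = 0
  [1/2, -2/5, 3/10] . pi = 0
  [1, 1, 1] . pi = 1

Solving yields:
  pi_X = 53/170
  pi_Y = 44/85
  pi_Z = 29/170

Verification (pi * P):
  53/170*9/20 + 44/85*3/20 + 29/170*11/20 = 53/170 = pi_X  (ok)
  53/170*1/2 + 44/85*3/5 + 29/170*3/10 = 44/85 = pi_Y  (ok)
  53/170*1/20 + 44/85*1/4 + 29/170*3/20 = 29/170 = pi_Z  (ok)

Answer: 53/170 44/85 29/170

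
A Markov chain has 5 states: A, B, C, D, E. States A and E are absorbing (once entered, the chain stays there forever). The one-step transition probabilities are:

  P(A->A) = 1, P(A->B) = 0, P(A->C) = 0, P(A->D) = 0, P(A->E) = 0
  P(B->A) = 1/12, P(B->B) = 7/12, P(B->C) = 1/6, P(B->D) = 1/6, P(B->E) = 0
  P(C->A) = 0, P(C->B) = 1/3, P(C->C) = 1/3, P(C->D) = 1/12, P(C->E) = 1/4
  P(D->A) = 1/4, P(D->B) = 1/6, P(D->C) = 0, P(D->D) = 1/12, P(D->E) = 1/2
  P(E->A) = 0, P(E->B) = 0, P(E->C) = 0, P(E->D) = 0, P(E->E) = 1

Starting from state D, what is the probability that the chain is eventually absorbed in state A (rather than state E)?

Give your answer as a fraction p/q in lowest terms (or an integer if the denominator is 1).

Let a_i = P(absorbed in A | start in state i).
Boundary conditions: a_A = 1, a_E = 0.
For each transient state i, a_i = sum_j P(i->j) * a_j:
  a_B = 1/12*a_A + 7/12*a_B + 1/6*a_C + 1/6*a_D + 0*a_E
  a_C = 0*a_A + 1/3*a_B + 1/3*a_C + 1/12*a_D + 1/4*a_E
  a_D = 1/4*a_A + 1/6*a_B + 0*a_C + 1/12*a_D + 1/2*a_E

Substituting a_A = 1 and a_E = 0, rearrange to (I - Q) a = r where r[i] = P(i -> A):
  [5/12, -1/6, -1/6] . (a_B, a_C, a_D) = 1/12
  [-1/3, 2/3, -1/12] . (a_B, a_C, a_D) = 0
  [-1/6, 0, 11/12] . (a_B, a_C, a_D) = 1/4

Solving yields:
  a_B = 71/158
  a_C = 85/316
  a_D = 28/79

Starting state is D, so the absorption probability is a_D = 28/79.

Answer: 28/79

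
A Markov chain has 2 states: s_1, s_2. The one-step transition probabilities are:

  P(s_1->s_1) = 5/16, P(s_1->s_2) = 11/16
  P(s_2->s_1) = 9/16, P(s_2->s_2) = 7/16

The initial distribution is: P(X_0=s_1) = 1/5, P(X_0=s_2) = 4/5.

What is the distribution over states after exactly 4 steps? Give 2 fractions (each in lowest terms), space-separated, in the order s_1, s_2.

Answer: 2299/5120 2821/5120

Derivation:
Propagating the distribution step by step (d_{t+1} = d_t * P):
d_0 = (s_1=1/5, s_2=4/5)
  d_1[s_1] = 1/5*5/16 + 4/5*9/16 = 41/80
  d_1[s_2] = 1/5*11/16 + 4/5*7/16 = 39/80
d_1 = (s_1=41/80, s_2=39/80)
  d_2[s_1] = 41/80*5/16 + 39/80*9/16 = 139/320
  d_2[s_2] = 41/80*11/16 + 39/80*7/16 = 181/320
d_2 = (s_1=139/320, s_2=181/320)
  d_3[s_1] = 139/320*5/16 + 181/320*9/16 = 581/1280
  d_3[s_2] = 139/320*11/16 + 181/320*7/16 = 699/1280
d_3 = (s_1=581/1280, s_2=699/1280)
  d_4[s_1] = 581/1280*5/16 + 699/1280*9/16 = 2299/5120
  d_4[s_2] = 581/1280*11/16 + 699/1280*7/16 = 2821/5120
d_4 = (s_1=2299/5120, s_2=2821/5120)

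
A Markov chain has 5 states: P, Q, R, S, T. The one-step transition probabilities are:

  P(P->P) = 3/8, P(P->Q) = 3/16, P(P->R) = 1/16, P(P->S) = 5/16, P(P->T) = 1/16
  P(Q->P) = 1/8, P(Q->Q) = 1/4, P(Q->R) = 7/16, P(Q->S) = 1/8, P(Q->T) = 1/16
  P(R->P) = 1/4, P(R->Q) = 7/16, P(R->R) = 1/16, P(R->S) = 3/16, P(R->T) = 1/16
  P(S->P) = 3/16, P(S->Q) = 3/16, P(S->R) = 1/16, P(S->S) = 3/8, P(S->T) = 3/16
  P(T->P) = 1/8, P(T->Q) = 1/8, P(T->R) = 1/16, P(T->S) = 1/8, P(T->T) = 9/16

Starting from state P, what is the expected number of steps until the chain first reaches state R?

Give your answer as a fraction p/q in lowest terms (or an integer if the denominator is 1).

Answer: 5024/667

Derivation:
Let h_i = expected steps to first reach R from state i.
Boundary: h_R = 0.
First-step equations for the other states:
  h_P = 1 + 3/8*h_P + 3/16*h_Q + 1/16*h_R + 5/16*h_S + 1/16*h_T
  h_Q = 1 + 1/8*h_P + 1/4*h_Q + 7/16*h_R + 1/8*h_S + 1/16*h_T
  h_S = 1 + 3/16*h_P + 3/16*h_Q + 1/16*h_R + 3/8*h_S + 3/16*h_T
  h_T = 1 + 1/8*h_P + 1/8*h_Q + 1/16*h_R + 1/8*h_S + 9/16*h_T

Substituting h_R = 0 and rearranging gives the linear system (I - Q) h = 1:
  [5/8, -3/16, -5/16, -1/16] . (h_P, h_Q, h_S, h_T) = 1
  [-1/8, 3/4, -1/8, -1/16] . (h_P, h_Q, h_S, h_T) = 1
  [-3/16, -3/16, 5/8, -3/16] . (h_P, h_Q, h_S, h_T) = 1
  [-1/8, -1/8, -1/8, 7/16] . (h_P, h_Q, h_S, h_T) = 1

Solving yields:
  h_P = 5024/667
  h_Q = 3008/667
  h_S = 5056/667
  h_T = 5264/667

Starting state is P, so the expected hitting time is h_P = 5024/667.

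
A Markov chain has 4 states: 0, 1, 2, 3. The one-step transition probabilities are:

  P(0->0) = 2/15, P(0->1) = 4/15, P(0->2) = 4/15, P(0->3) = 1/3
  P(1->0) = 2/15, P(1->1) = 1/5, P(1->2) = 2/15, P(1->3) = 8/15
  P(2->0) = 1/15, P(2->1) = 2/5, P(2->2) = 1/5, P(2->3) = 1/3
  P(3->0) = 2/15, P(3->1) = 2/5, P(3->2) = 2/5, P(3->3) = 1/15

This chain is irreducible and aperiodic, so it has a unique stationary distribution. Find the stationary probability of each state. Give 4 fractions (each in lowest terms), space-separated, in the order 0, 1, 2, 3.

Answer: 141/1208 387/1208 301/1208 379/1208

Derivation:
The stationary distribution satisfies pi = pi * P, i.e.:
  pi_0 = 2/15*pi_0 + 2/15*pi_1 + 1/15*pi_2 + 2/15*pi_3
  pi_1 = 4/15*pi_0 + 1/5*pi_1 + 2/5*pi_2 + 2/5*pi_3
  pi_2 = 4/15*pi_0 + 2/15*pi_1 + 1/5*pi_2 + 2/5*pi_3
  pi_3 = 1/3*pi_0 + 8/15*pi_1 + 1/3*pi_2 + 1/15*pi_3
with normalization: pi_0 + pi_1 + pi_2 + pi_3 = 1.

Using the first 3 balance equations plus normalization, the linear system A*pi = b is:
  [-13/15, 2/15, 1/15, 2/15] . pi = 0
  [4/15, -4/5, 2/5, 2/5] . pi = 0
  [4/15, 2/15, -4/5, 2/5] . pi = 0
  [1, 1, 1, 1] . pi = 1

Solving yields:
  pi_0 = 141/1208
  pi_1 = 387/1208
  pi_2 = 301/1208
  pi_3 = 379/1208

Verification (pi * P):
  141/1208*2/15 + 387/1208*2/15 + 301/1208*1/15 + 379/1208*2/15 = 141/1208 = pi_0  (ok)
  141/1208*4/15 + 387/1208*1/5 + 301/1208*2/5 + 379/1208*2/5 = 387/1208 = pi_1  (ok)
  141/1208*4/15 + 387/1208*2/15 + 301/1208*1/5 + 379/1208*2/5 = 301/1208 = pi_2  (ok)
  141/1208*1/3 + 387/1208*8/15 + 301/1208*1/3 + 379/1208*1/15 = 379/1208 = pi_3  (ok)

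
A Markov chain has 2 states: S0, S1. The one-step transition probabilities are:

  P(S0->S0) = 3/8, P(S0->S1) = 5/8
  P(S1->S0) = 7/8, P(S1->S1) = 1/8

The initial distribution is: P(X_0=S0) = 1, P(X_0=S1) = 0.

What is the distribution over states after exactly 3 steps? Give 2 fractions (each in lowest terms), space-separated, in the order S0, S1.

Answer: 17/32 15/32

Derivation:
Propagating the distribution step by step (d_{t+1} = d_t * P):
d_0 = (S0=1, S1=0)
  d_1[S0] = 1*3/8 + 0*7/8 = 3/8
  d_1[S1] = 1*5/8 + 0*1/8 = 5/8
d_1 = (S0=3/8, S1=5/8)
  d_2[S0] = 3/8*3/8 + 5/8*7/8 = 11/16
  d_2[S1] = 3/8*5/8 + 5/8*1/8 = 5/16
d_2 = (S0=11/16, S1=5/16)
  d_3[S0] = 11/16*3/8 + 5/16*7/8 = 17/32
  d_3[S1] = 11/16*5/8 + 5/16*1/8 = 15/32
d_3 = (S0=17/32, S1=15/32)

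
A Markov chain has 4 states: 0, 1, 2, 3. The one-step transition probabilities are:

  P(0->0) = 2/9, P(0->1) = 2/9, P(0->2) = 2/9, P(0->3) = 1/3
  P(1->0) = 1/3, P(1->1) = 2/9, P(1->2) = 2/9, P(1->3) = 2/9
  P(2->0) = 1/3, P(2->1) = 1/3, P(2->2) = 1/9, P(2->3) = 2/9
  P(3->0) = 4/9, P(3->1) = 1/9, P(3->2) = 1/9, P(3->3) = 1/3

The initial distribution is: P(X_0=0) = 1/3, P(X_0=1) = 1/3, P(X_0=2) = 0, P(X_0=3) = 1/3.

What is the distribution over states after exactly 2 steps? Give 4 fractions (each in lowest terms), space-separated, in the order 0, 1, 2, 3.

Propagating the distribution step by step (d_{t+1} = d_t * P):
d_0 = (0=1/3, 1=1/3, 2=0, 3=1/3)
  d_1[0] = 1/3*2/9 + 1/3*1/3 + 0*1/3 + 1/3*4/9 = 1/3
  d_1[1] = 1/3*2/9 + 1/3*2/9 + 0*1/3 + 1/3*1/9 = 5/27
  d_1[2] = 1/3*2/9 + 1/3*2/9 + 0*1/9 + 1/3*1/9 = 5/27
  d_1[3] = 1/3*1/3 + 1/3*2/9 + 0*2/9 + 1/3*1/3 = 8/27
d_1 = (0=1/3, 1=5/27, 2=5/27, 3=8/27)
  d_2[0] = 1/3*2/9 + 5/27*1/3 + 5/27*1/3 + 8/27*4/9 = 80/243
  d_2[1] = 1/3*2/9 + 5/27*2/9 + 5/27*1/3 + 8/27*1/9 = 17/81
  d_2[2] = 1/3*2/9 + 5/27*2/9 + 5/27*1/9 + 8/27*1/9 = 41/243
  d_2[3] = 1/3*1/3 + 5/27*2/9 + 5/27*2/9 + 8/27*1/3 = 71/243
d_2 = (0=80/243, 1=17/81, 2=41/243, 3=71/243)

Answer: 80/243 17/81 41/243 71/243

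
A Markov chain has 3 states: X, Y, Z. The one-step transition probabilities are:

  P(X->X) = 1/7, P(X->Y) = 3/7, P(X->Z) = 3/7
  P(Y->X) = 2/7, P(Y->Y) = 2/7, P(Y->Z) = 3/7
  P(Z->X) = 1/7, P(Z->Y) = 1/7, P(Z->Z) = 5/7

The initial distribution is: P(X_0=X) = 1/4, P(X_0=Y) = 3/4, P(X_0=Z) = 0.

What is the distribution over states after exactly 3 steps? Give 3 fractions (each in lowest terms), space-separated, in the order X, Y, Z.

Answer: 247/1372 321/1372 201/343

Derivation:
Propagating the distribution step by step (d_{t+1} = d_t * P):
d_0 = (X=1/4, Y=3/4, Z=0)
  d_1[X] = 1/4*1/7 + 3/4*2/7 + 0*1/7 = 1/4
  d_1[Y] = 1/4*3/7 + 3/4*2/7 + 0*1/7 = 9/28
  d_1[Z] = 1/4*3/7 + 3/4*3/7 + 0*5/7 = 3/7
d_1 = (X=1/4, Y=9/28, Z=3/7)
  d_2[X] = 1/4*1/7 + 9/28*2/7 + 3/7*1/7 = 37/196
  d_2[Y] = 1/4*3/7 + 9/28*2/7 + 3/7*1/7 = 51/196
  d_2[Z] = 1/4*3/7 + 9/28*3/7 + 3/7*5/7 = 27/49
d_2 = (X=37/196, Y=51/196, Z=27/49)
  d_3[X] = 37/196*1/7 + 51/196*2/7 + 27/49*1/7 = 247/1372
  d_3[Y] = 37/196*3/7 + 51/196*2/7 + 27/49*1/7 = 321/1372
  d_3[Z] = 37/196*3/7 + 51/196*3/7 + 27/49*5/7 = 201/343
d_3 = (X=247/1372, Y=321/1372, Z=201/343)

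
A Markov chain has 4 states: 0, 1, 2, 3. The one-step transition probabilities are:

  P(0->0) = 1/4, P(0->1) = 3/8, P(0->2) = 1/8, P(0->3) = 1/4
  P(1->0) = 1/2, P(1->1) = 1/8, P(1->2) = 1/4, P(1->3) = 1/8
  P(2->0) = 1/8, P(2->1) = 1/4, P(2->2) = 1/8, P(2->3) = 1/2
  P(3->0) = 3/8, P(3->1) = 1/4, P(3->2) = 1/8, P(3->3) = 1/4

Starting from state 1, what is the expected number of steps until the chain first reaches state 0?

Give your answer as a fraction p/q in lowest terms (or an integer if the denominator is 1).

Answer: 88/35

Derivation:
Let h_i = expected steps to first reach 0 from state i.
Boundary: h_0 = 0.
First-step equations for the other states:
  h_1 = 1 + 1/2*h_0 + 1/8*h_1 + 1/4*h_2 + 1/8*h_3
  h_2 = 1 + 1/8*h_0 + 1/4*h_1 + 1/8*h_2 + 1/2*h_3
  h_3 = 1 + 3/8*h_0 + 1/4*h_1 + 1/8*h_2 + 1/4*h_3

Substituting h_0 = 0 and rearranging gives the linear system (I - Q) h = 1:
  [7/8, -1/4, -1/8] . (h_1, h_2, h_3) = 1
  [-1/4, 7/8, -1/2] . (h_1, h_2, h_3) = 1
  [-1/4, -1/8, 3/4] . (h_1, h_2, h_3) = 1

Solving yields:
  h_1 = 88/35
  h_2 = 24/7
  h_3 = 96/35

Starting state is 1, so the expected hitting time is h_1 = 88/35.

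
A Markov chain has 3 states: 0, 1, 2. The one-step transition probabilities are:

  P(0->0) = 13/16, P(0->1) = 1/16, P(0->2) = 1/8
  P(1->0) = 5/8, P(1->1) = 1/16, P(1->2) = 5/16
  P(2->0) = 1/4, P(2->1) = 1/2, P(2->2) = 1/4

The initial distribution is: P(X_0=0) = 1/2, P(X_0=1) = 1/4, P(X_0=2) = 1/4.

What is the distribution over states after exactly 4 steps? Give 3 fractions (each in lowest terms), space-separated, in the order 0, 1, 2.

Answer: 90005/131072 36593/262144 45541/262144

Derivation:
Propagating the distribution step by step (d_{t+1} = d_t * P):
d_0 = (0=1/2, 1=1/4, 2=1/4)
  d_1[0] = 1/2*13/16 + 1/4*5/8 + 1/4*1/4 = 5/8
  d_1[1] = 1/2*1/16 + 1/4*1/16 + 1/4*1/2 = 11/64
  d_1[2] = 1/2*1/8 + 1/4*5/16 + 1/4*1/4 = 13/64
d_1 = (0=5/8, 1=11/64, 2=13/64)
  d_2[0] = 5/8*13/16 + 11/64*5/8 + 13/64*1/4 = 341/512
  d_2[1] = 5/8*1/16 + 11/64*1/16 + 13/64*1/2 = 155/1024
  d_2[2] = 5/8*1/8 + 11/64*5/16 + 13/64*1/4 = 187/1024
d_2 = (0=341/512, 1=155/1024, 2=187/1024)
  d_3[0] = 341/512*13/16 + 155/1024*5/8 + 187/1024*1/4 = 2791/4096
  d_3[1] = 341/512*1/16 + 155/1024*1/16 + 187/1024*1/2 = 2333/16384
  d_3[2] = 341/512*1/8 + 155/1024*5/16 + 187/1024*1/4 = 2887/16384
d_3 = (0=2791/4096, 1=2333/16384, 2=2887/16384)
  d_4[0] = 2791/4096*13/16 + 2333/16384*5/8 + 2887/16384*1/4 = 90005/131072
  d_4[1] = 2791/4096*1/16 + 2333/16384*1/16 + 2887/16384*1/2 = 36593/262144
  d_4[2] = 2791/4096*1/8 + 2333/16384*5/16 + 2887/16384*1/4 = 45541/262144
d_4 = (0=90005/131072, 1=36593/262144, 2=45541/262144)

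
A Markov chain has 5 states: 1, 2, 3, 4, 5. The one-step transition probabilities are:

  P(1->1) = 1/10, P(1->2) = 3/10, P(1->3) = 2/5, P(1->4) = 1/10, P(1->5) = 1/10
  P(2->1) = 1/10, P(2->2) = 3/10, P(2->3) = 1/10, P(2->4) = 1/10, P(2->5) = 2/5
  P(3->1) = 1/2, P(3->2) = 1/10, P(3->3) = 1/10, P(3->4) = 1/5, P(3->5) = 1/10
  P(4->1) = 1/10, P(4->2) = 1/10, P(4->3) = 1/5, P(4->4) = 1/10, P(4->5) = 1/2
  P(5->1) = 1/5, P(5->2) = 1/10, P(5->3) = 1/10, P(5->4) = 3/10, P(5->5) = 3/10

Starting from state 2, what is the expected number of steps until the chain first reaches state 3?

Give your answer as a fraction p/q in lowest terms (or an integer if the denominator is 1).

Answer: 2775/436

Derivation:
Let h_i = expected steps to first reach 3 from state i.
Boundary: h_3 = 0.
First-step equations for the other states:
  h_1 = 1 + 1/10*h_1 + 3/10*h_2 + 2/5*h_3 + 1/10*h_4 + 1/10*h_5
  h_2 = 1 + 1/10*h_1 + 3/10*h_2 + 1/10*h_3 + 1/10*h_4 + 2/5*h_5
  h_4 = 1 + 1/10*h_1 + 1/10*h_2 + 1/5*h_3 + 1/10*h_4 + 1/2*h_5
  h_5 = 1 + 1/5*h_1 + 1/10*h_2 + 1/10*h_3 + 3/10*h_4 + 3/10*h_5

Substituting h_3 = 0 and rearranging gives the linear system (I - Q) h = 1:
  [9/10, -3/10, -1/10, -1/10] . (h_1, h_2, h_4, h_5) = 1
  [-1/10, 7/10, -1/10, -2/5] . (h_1, h_2, h_4, h_5) = 1
  [-1/10, -1/10, 9/10, -1/2] . (h_1, h_2, h_4, h_5) = 1
  [-1/5, -1/10, -3/10, 7/10] . (h_1, h_2, h_4, h_5) = 1

Solving yields:
  h_1 = 495/109
  h_2 = 2775/436
  h_4 = 2485/436
  h_5 = 1325/218

Starting state is 2, so the expected hitting time is h_2 = 2775/436.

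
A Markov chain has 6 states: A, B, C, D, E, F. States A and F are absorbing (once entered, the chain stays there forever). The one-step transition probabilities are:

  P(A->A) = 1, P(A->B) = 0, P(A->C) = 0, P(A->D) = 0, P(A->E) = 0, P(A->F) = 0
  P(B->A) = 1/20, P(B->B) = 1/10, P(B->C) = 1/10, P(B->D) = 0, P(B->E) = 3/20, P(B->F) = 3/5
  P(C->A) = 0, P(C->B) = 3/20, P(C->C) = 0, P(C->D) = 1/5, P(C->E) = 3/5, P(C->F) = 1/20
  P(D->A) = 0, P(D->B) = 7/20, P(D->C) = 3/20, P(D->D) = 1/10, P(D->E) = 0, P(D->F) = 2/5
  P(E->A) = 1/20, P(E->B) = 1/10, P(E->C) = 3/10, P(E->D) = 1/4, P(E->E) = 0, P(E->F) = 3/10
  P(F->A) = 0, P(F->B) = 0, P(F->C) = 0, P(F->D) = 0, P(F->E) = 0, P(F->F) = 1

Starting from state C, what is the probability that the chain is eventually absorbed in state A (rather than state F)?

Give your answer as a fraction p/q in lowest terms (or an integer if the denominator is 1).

Answer: 6626/87929

Derivation:
Let a_i = P(absorbed in A | start in state i).
Boundary conditions: a_A = 1, a_F = 0.
For each transient state i, a_i = sum_j P(i->j) * a_j:
  a_B = 1/20*a_A + 1/10*a_B + 1/10*a_C + 0*a_D + 3/20*a_E + 3/5*a_F
  a_C = 0*a_A + 3/20*a_B + 0*a_C + 1/5*a_D + 3/5*a_E + 1/20*a_F
  a_D = 0*a_A + 7/20*a_B + 3/20*a_C + 1/10*a_D + 0*a_E + 2/5*a_F
  a_E = 1/20*a_A + 1/10*a_B + 3/10*a_C + 1/4*a_D + 0*a_E + 3/10*a_F

Substituting a_A = 1 and a_F = 0, rearrange to (I - Q) a = r where r[i] = P(i -> A):
  [9/10, -1/10, 0, -3/20] . (a_B, a_C, a_D, a_E) = 1/20
  [-3/20, 1, -1/5, -3/5] . (a_B, a_C, a_D, a_E) = 0
  [-7/20, -3/20, 9/10, 0] . (a_B, a_C, a_D, a_E) = 0
  [-1/10, -3/10, -1/4, 1] . (a_B, a_C, a_D, a_E) = 1/20

Solving yields:
  a_B = 6960/87929
  a_C = 6626/87929
  a_D = 3811/87929
  a_E = 8033/87929

Starting state is C, so the absorption probability is a_C = 6626/87929.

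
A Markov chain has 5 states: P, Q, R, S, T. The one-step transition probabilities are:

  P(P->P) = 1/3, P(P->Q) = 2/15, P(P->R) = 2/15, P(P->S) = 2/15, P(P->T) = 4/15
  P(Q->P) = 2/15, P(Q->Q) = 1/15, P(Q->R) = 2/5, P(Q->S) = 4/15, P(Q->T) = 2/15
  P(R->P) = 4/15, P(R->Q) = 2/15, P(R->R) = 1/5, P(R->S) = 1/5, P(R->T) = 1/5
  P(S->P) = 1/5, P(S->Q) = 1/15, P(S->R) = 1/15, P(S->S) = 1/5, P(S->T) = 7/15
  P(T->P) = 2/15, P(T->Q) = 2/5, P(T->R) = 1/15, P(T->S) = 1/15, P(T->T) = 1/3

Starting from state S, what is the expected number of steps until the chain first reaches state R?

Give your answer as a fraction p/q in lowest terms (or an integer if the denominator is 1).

Answer: 1347/191

Derivation:
Let h_i = expected steps to first reach R from state i.
Boundary: h_R = 0.
First-step equations for the other states:
  h_P = 1 + 1/3*h_P + 2/15*h_Q + 2/15*h_R + 2/15*h_S + 4/15*h_T
  h_Q = 1 + 2/15*h_P + 1/15*h_Q + 2/5*h_R + 4/15*h_S + 2/15*h_T
  h_S = 1 + 1/5*h_P + 1/15*h_Q + 1/15*h_R + 1/5*h_S + 7/15*h_T
  h_T = 1 + 2/15*h_P + 2/5*h_Q + 1/15*h_R + 1/15*h_S + 1/3*h_T

Substituting h_R = 0 and rearranging gives the linear system (I - Q) h = 1:
  [2/3, -2/15, -2/15, -4/15] . (h_P, h_Q, h_S, h_T) = 1
  [-2/15, 14/15, -4/15, -2/15] . (h_P, h_Q, h_S, h_T) = 1
  [-1/5, -1/15, 4/5, -7/15] . (h_P, h_Q, h_S, h_T) = 1
  [-2/15, -2/5, -1/15, 2/3] . (h_P, h_Q, h_S, h_T) = 1

Solving yields:
  h_P = 4953/764
  h_Q = 3771/764
  h_S = 1347/191
  h_T = 2469/382

Starting state is S, so the expected hitting time is h_S = 1347/191.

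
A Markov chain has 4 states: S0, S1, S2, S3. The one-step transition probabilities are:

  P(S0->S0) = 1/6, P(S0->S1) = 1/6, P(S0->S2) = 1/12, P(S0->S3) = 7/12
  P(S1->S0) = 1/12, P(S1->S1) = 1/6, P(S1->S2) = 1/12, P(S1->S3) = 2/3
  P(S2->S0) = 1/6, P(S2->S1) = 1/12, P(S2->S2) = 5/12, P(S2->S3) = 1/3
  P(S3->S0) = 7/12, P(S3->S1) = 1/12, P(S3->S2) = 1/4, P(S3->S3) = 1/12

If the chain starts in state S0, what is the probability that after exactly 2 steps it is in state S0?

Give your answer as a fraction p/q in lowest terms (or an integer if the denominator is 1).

Computing P^2 by repeated multiplication:
P^1 =
  S0: [1/6, 1/6, 1/12, 7/12]
  S1: [1/12, 1/6, 1/12, 2/3]
  S2: [1/6, 1/12, 5/12, 1/3]
  S3: [7/12, 1/12, 1/4, 1/12]
P^2 =
  S0: [19/48, 1/9, 5/24, 41/144]
  S1: [31/72, 5/48, 2/9, 35/144]
  S2: [43/144, 5/48, 5/18, 23/72]
  S3: [7/36, 5/36, 13/72, 35/72]

(P^2)[S0 -> S0] = 19/48

Answer: 19/48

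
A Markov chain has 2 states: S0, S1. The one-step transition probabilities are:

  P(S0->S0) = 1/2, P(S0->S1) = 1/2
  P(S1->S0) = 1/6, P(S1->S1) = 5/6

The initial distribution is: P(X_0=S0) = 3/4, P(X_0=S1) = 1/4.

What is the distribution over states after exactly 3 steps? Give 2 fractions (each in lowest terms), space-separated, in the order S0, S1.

Answer: 29/108 79/108

Derivation:
Propagating the distribution step by step (d_{t+1} = d_t * P):
d_0 = (S0=3/4, S1=1/4)
  d_1[S0] = 3/4*1/2 + 1/4*1/6 = 5/12
  d_1[S1] = 3/4*1/2 + 1/4*5/6 = 7/12
d_1 = (S0=5/12, S1=7/12)
  d_2[S0] = 5/12*1/2 + 7/12*1/6 = 11/36
  d_2[S1] = 5/12*1/2 + 7/12*5/6 = 25/36
d_2 = (S0=11/36, S1=25/36)
  d_3[S0] = 11/36*1/2 + 25/36*1/6 = 29/108
  d_3[S1] = 11/36*1/2 + 25/36*5/6 = 79/108
d_3 = (S0=29/108, S1=79/108)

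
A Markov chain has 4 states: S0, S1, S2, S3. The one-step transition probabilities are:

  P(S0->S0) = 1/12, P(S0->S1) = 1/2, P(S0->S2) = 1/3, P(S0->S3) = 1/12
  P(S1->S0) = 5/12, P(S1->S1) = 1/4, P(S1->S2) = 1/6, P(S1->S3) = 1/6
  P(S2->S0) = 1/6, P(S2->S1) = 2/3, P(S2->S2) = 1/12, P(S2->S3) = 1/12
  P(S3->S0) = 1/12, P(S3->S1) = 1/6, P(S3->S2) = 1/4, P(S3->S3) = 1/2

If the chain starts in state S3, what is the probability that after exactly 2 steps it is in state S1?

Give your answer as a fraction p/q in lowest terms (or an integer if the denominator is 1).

Computing P^2 by repeated multiplication:
P^1 =
  S0: [1/12, 1/2, 1/3, 1/12]
  S1: [5/12, 1/4, 1/6, 1/6]
  S2: [1/6, 2/3, 1/12, 1/12]
  S3: [1/12, 1/6, 1/4, 1/2]
P^2 =
  S0: [5/18, 29/72, 23/144, 23/144]
  S1: [13/72, 59/144, 17/72, 25/144]
  S2: [5/16, 23/72, 7/36, 25/144]
  S3: [23/144, 1/3, 29/144, 11/36]

(P^2)[S3 -> S1] = 1/3

Answer: 1/3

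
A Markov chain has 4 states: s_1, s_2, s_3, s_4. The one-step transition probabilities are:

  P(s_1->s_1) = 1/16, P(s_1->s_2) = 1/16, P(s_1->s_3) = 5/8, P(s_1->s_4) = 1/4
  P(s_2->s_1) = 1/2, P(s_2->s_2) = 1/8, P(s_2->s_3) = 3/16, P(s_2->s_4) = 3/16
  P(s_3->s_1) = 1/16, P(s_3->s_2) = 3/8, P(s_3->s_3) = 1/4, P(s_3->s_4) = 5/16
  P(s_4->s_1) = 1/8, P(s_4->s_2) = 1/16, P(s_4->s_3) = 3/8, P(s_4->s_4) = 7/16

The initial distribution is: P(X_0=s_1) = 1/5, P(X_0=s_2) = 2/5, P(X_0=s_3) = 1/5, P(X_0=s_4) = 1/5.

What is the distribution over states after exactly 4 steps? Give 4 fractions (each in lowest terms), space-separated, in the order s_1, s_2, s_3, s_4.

Propagating the distribution step by step (d_{t+1} = d_t * P):
d_0 = (s_1=1/5, s_2=2/5, s_3=1/5, s_4=1/5)
  d_1[s_1] = 1/5*1/16 + 2/5*1/2 + 1/5*1/16 + 1/5*1/8 = 1/4
  d_1[s_2] = 1/5*1/16 + 2/5*1/8 + 1/5*3/8 + 1/5*1/16 = 3/20
  d_1[s_3] = 1/5*5/8 + 2/5*3/16 + 1/5*1/4 + 1/5*3/8 = 13/40
  d_1[s_4] = 1/5*1/4 + 2/5*3/16 + 1/5*5/16 + 1/5*7/16 = 11/40
d_1 = (s_1=1/4, s_2=3/20, s_3=13/40, s_4=11/40)
  d_2[s_1] = 1/4*1/16 + 3/20*1/2 + 13/40*1/16 + 11/40*1/8 = 93/640
  d_2[s_2] = 1/4*1/16 + 3/20*1/8 + 13/40*3/8 + 11/40*1/16 = 111/640
  d_2[s_3] = 1/4*5/8 + 3/20*3/16 + 13/40*1/4 + 11/40*3/8 = 59/160
  d_2[s_4] = 1/4*1/4 + 3/20*3/16 + 13/40*5/16 + 11/40*7/16 = 5/16
d_2 = (s_1=93/640, s_2=111/640, s_3=59/160, s_4=5/16)
  d_3[s_1] = 93/640*1/16 + 111/640*1/2 + 59/160*1/16 + 5/16*1/8 = 1617/10240
  d_3[s_2] = 93/640*1/16 + 111/640*1/8 + 59/160*3/8 + 5/16*1/16 = 1931/10240
  d_3[s_3] = 93/640*5/8 + 111/640*3/16 + 59/160*1/4 + 5/16*3/8 = 3407/10240
  d_3[s_4] = 93/640*1/4 + 111/640*3/16 + 59/160*5/16 + 5/16*7/16 = 657/2048
d_3 = (s_1=1617/10240, s_2=1931/10240, s_3=3407/10240, s_4=657/2048)
  d_4[s_1] = 1617/10240*1/16 + 1931/10240*1/2 + 3407/10240*1/16 + 657/2048*1/8 = 13521/81920
  d_4[s_2] = 1617/10240*1/16 + 1931/10240*1/8 + 3407/10240*3/8 + 657/2048*1/16 = 14603/81920
  d_4[s_3] = 1617/10240*5/8 + 1931/10240*3/16 + 3407/10240*1/4 + 657/2048*3/8 = 55301/163840
  d_4[s_4] = 1617/10240*1/4 + 1931/10240*3/16 + 3407/10240*5/16 + 657/2048*7/16 = 52291/163840
d_4 = (s_1=13521/81920, s_2=14603/81920, s_3=55301/163840, s_4=52291/163840)

Answer: 13521/81920 14603/81920 55301/163840 52291/163840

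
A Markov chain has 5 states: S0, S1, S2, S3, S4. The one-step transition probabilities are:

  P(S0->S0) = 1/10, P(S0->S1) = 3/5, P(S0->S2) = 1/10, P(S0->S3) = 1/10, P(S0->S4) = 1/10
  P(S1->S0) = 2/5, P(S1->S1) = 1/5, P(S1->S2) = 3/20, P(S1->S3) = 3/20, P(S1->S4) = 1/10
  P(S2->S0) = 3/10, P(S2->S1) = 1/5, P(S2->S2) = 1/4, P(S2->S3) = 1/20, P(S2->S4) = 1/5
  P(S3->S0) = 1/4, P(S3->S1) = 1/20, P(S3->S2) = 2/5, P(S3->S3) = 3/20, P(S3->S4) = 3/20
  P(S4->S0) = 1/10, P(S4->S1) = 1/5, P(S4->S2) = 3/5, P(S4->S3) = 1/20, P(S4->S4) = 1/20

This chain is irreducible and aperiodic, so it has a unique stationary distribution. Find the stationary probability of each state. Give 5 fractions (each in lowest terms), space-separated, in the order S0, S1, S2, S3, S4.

The stationary distribution satisfies pi = pi * P, i.e.:
  pi_S0 = 1/10*pi_S0 + 2/5*pi_S1 + 3/10*pi_S2 + 1/4*pi_S3 + 1/10*pi_S4
  pi_S1 = 3/5*pi_S0 + 1/5*pi_S1 + 1/5*pi_S2 + 1/20*pi_S3 + 1/5*pi_S4
  pi_S2 = 1/10*pi_S0 + 3/20*pi_S1 + 1/4*pi_S2 + 2/5*pi_S3 + 3/5*pi_S4
  pi_S3 = 1/10*pi_S0 + 3/20*pi_S1 + 1/20*pi_S2 + 3/20*pi_S3 + 1/20*pi_S4
  pi_S4 = 1/10*pi_S0 + 1/10*pi_S1 + 1/5*pi_S2 + 3/20*pi_S3 + 1/20*pi_S4
with normalization: pi_S0 + pi_S1 + pi_S2 + pi_S3 + pi_S4 = 1.

Using the first 4 balance equations plus normalization, the linear system A*pi = b is:
  [-9/10, 2/5, 3/10, 1/4, 1/10] . pi = 0
  [3/5, -4/5, 1/5, 1/20, 1/5] . pi = 0
  [1/10, 3/20, -3/4, 2/5, 3/5] . pi = 0
  [1/10, 3/20, 1/20, -17/20, 1/20] . pi = 0
  [1, 1, 1, 1, 1] . pi = 1

Solving yields:
  pi_S0 = 23923/96087
  pi_S1 = 27331/96087
  pi_S2 = 23297/96087
  pi_S3 = 9704/96087
  pi_S4 = 3944/32029

Verification (pi * P):
  23923/96087*1/10 + 27331/96087*2/5 + 23297/96087*3/10 + 9704/96087*1/4 + 3944/32029*1/10 = 23923/96087 = pi_S0  (ok)
  23923/96087*3/5 + 27331/96087*1/5 + 23297/96087*1/5 + 9704/96087*1/20 + 3944/32029*1/5 = 27331/96087 = pi_S1  (ok)
  23923/96087*1/10 + 27331/96087*3/20 + 23297/96087*1/4 + 9704/96087*2/5 + 3944/32029*3/5 = 23297/96087 = pi_S2  (ok)
  23923/96087*1/10 + 27331/96087*3/20 + 23297/96087*1/20 + 9704/96087*3/20 + 3944/32029*1/20 = 9704/96087 = pi_S3  (ok)
  23923/96087*1/10 + 27331/96087*1/10 + 23297/96087*1/5 + 9704/96087*3/20 + 3944/32029*1/20 = 3944/32029 = pi_S4  (ok)

Answer: 23923/96087 27331/96087 23297/96087 9704/96087 3944/32029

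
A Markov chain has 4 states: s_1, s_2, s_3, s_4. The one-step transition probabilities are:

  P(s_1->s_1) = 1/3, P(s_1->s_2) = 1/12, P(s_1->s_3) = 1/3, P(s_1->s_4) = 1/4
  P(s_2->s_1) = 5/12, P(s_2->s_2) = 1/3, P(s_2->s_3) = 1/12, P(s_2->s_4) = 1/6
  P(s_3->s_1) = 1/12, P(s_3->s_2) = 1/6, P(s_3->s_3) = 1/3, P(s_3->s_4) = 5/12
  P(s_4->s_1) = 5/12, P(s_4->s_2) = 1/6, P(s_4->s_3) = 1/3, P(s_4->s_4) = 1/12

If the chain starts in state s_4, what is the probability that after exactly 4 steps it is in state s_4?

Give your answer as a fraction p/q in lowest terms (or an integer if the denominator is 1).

Computing P^4 by repeated multiplication:
P^1 =
  s_1: [1/3, 1/12, 1/3, 1/4]
  s_2: [5/12, 1/3, 1/12, 1/6]
  s_3: [1/12, 1/6, 1/3, 5/12]
  s_4: [5/12, 1/6, 1/3, 1/12]
P^2 =
  s_1: [5/18, 11/72, 5/16, 37/144]
  s_2: [17/48, 3/16, 1/4, 5/24]
  s_3: [43/144, 3/16, 7/24, 2/9]
  s_4: [13/48, 23/144, 7/24, 5/18]
P^3 =
  s_1: [125/432, 73/432, 85/288, 71/288]
  s_2: [175/576, 97/576, 55/192, 139/576]
  s_3: [509/1728, 299/1728, 55/192, 425/1728]
  s_4: [19/64, 295/1728, 169/576, 413/1728]
P^4 =
  s_1: [1525/5184, 295/1728, 503/1728, 1265/5184]
  s_2: [2045/6912, 1171/6912, 671/2304, 187/768]
  s_3: [6151/20736, 3545/20736, 2005/6912, 1675/6912]
  s_4: [2033/6912, 3533/20736, 2009/6912, 5077/20736]

(P^4)[s_4 -> s_4] = 5077/20736

Answer: 5077/20736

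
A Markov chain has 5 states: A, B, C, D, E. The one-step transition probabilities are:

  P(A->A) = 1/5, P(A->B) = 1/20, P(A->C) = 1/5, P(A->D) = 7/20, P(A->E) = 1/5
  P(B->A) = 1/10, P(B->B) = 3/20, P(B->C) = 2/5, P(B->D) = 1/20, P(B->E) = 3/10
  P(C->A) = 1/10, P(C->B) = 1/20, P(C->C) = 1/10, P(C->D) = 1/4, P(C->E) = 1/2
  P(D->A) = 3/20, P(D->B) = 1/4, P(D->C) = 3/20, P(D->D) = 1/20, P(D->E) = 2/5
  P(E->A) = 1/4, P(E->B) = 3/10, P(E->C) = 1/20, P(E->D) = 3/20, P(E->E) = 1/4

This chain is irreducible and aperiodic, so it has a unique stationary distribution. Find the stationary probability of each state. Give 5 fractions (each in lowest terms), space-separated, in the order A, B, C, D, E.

Answer: 18583/107374 9684/53687 17601/107374 8930/53687 16981/53687

Derivation:
The stationary distribution satisfies pi = pi * P, i.e.:
  pi_A = 1/5*pi_A + 1/10*pi_B + 1/10*pi_C + 3/20*pi_D + 1/4*pi_E
  pi_B = 1/20*pi_A + 3/20*pi_B + 1/20*pi_C + 1/4*pi_D + 3/10*pi_E
  pi_C = 1/5*pi_A + 2/5*pi_B + 1/10*pi_C + 3/20*pi_D + 1/20*pi_E
  pi_D = 7/20*pi_A + 1/20*pi_B + 1/4*pi_C + 1/20*pi_D + 3/20*pi_E
  pi_E = 1/5*pi_A + 3/10*pi_B + 1/2*pi_C + 2/5*pi_D + 1/4*pi_E
with normalization: pi_A + pi_B + pi_C + pi_D + pi_E = 1.

Using the first 4 balance equations plus normalization, the linear system A*pi = b is:
  [-4/5, 1/10, 1/10, 3/20, 1/4] . pi = 0
  [1/20, -17/20, 1/20, 1/4, 3/10] . pi = 0
  [1/5, 2/5, -9/10, 3/20, 1/20] . pi = 0
  [7/20, 1/20, 1/4, -19/20, 3/20] . pi = 0
  [1, 1, 1, 1, 1] . pi = 1

Solving yields:
  pi_A = 18583/107374
  pi_B = 9684/53687
  pi_C = 17601/107374
  pi_D = 8930/53687
  pi_E = 16981/53687

Verification (pi * P):
  18583/107374*1/5 + 9684/53687*1/10 + 17601/107374*1/10 + 8930/53687*3/20 + 16981/53687*1/4 = 18583/107374 = pi_A  (ok)
  18583/107374*1/20 + 9684/53687*3/20 + 17601/107374*1/20 + 8930/53687*1/4 + 16981/53687*3/10 = 9684/53687 = pi_B  (ok)
  18583/107374*1/5 + 9684/53687*2/5 + 17601/107374*1/10 + 8930/53687*3/20 + 16981/53687*1/20 = 17601/107374 = pi_C  (ok)
  18583/107374*7/20 + 9684/53687*1/20 + 17601/107374*1/4 + 8930/53687*1/20 + 16981/53687*3/20 = 8930/53687 = pi_D  (ok)
  18583/107374*1/5 + 9684/53687*3/10 + 17601/107374*1/2 + 8930/53687*2/5 + 16981/53687*1/4 = 16981/53687 = pi_E  (ok)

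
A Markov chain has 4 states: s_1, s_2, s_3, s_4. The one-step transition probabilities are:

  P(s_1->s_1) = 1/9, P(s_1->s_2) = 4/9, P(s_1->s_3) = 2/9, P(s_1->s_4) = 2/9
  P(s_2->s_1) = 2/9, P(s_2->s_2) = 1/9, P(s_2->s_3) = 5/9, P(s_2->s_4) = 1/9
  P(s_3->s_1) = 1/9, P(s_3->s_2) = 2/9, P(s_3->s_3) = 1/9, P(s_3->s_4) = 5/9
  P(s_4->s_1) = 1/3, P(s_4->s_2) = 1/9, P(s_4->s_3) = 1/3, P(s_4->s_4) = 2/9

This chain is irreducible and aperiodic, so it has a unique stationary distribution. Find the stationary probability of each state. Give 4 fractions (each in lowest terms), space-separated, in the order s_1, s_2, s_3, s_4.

Answer: 219/1093 230/1093 320/1093 324/1093

Derivation:
The stationary distribution satisfies pi = pi * P, i.e.:
  pi_s_1 = 1/9*pi_s_1 + 2/9*pi_s_2 + 1/9*pi_s_3 + 1/3*pi_s_4
  pi_s_2 = 4/9*pi_s_1 + 1/9*pi_s_2 + 2/9*pi_s_3 + 1/9*pi_s_4
  pi_s_3 = 2/9*pi_s_1 + 5/9*pi_s_2 + 1/9*pi_s_3 + 1/3*pi_s_4
  pi_s_4 = 2/9*pi_s_1 + 1/9*pi_s_2 + 5/9*pi_s_3 + 2/9*pi_s_4
with normalization: pi_s_1 + pi_s_2 + pi_s_3 + pi_s_4 = 1.

Using the first 3 balance equations plus normalization, the linear system A*pi = b is:
  [-8/9, 2/9, 1/9, 1/3] . pi = 0
  [4/9, -8/9, 2/9, 1/9] . pi = 0
  [2/9, 5/9, -8/9, 1/3] . pi = 0
  [1, 1, 1, 1] . pi = 1

Solving yields:
  pi_s_1 = 219/1093
  pi_s_2 = 230/1093
  pi_s_3 = 320/1093
  pi_s_4 = 324/1093

Verification (pi * P):
  219/1093*1/9 + 230/1093*2/9 + 320/1093*1/9 + 324/1093*1/3 = 219/1093 = pi_s_1  (ok)
  219/1093*4/9 + 230/1093*1/9 + 320/1093*2/9 + 324/1093*1/9 = 230/1093 = pi_s_2  (ok)
  219/1093*2/9 + 230/1093*5/9 + 320/1093*1/9 + 324/1093*1/3 = 320/1093 = pi_s_3  (ok)
  219/1093*2/9 + 230/1093*1/9 + 320/1093*5/9 + 324/1093*2/9 = 324/1093 = pi_s_4  (ok)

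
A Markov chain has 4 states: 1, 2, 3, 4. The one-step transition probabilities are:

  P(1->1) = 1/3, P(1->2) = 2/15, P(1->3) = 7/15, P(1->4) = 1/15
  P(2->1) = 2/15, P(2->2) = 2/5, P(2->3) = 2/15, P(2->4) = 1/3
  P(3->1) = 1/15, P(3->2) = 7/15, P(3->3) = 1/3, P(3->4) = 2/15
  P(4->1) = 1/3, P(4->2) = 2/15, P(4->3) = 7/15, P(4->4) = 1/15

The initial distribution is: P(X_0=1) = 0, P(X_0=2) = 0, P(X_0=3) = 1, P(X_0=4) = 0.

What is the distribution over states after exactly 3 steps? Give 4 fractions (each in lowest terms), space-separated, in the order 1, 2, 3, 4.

Propagating the distribution step by step (d_{t+1} = d_t * P):
d_0 = (1=0, 2=0, 3=1, 4=0)
  d_1[1] = 0*1/3 + 0*2/15 + 1*1/15 + 0*1/3 = 1/15
  d_1[2] = 0*2/15 + 0*2/5 + 1*7/15 + 0*2/15 = 7/15
  d_1[3] = 0*7/15 + 0*2/15 + 1*1/3 + 0*7/15 = 1/3
  d_1[4] = 0*1/15 + 0*1/3 + 1*2/15 + 0*1/15 = 2/15
d_1 = (1=1/15, 2=7/15, 3=1/3, 4=2/15)
  d_2[1] = 1/15*1/3 + 7/15*2/15 + 1/3*1/15 + 2/15*1/3 = 34/225
  d_2[2] = 1/15*2/15 + 7/15*2/5 + 1/3*7/15 + 2/15*2/15 = 83/225
  d_2[3] = 1/15*7/15 + 7/15*2/15 + 1/3*1/3 + 2/15*7/15 = 4/15
  d_2[4] = 1/15*1/15 + 7/15*1/3 + 1/3*2/15 + 2/15*1/15 = 16/75
d_2 = (1=34/225, 2=83/225, 3=4/15, 4=16/75)
  d_3[1] = 34/225*1/3 + 83/225*2/15 + 4/15*1/15 + 16/75*1/3 = 212/1125
  d_3[2] = 34/225*2/15 + 83/225*2/5 + 4/15*7/15 + 16/75*2/15 = 1082/3375
  d_3[3] = 34/225*7/15 + 83/225*2/15 + 4/15*1/3 + 16/75*7/15 = 208/675
  d_3[4] = 34/225*1/15 + 83/225*1/3 + 4/15*2/15 + 16/75*1/15 = 617/3375
d_3 = (1=212/1125, 2=1082/3375, 3=208/675, 4=617/3375)

Answer: 212/1125 1082/3375 208/675 617/3375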